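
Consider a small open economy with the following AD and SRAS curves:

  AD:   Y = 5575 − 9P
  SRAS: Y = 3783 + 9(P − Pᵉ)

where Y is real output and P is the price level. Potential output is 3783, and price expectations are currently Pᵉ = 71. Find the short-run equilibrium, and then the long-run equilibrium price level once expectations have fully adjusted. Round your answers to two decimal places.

Short run: with Pᵉ = 71, SRAS is Y = 3144 + 9P. Setting AD = SRAS gives 2431 = 18P, so P = 135.06 and Y = 5575 − 9P = 4359.50.
Output 4359.50 is above potential 3783, so over time expected prices rise and SRAS shifts left until Y returns to 3783.
Long run: Y = 3783 on the AD curve gives 3783 = 5575 − 9P, so P = 199.11.

Short run: P = 135.06, Y = 4359.50. Long run: P = 199.11.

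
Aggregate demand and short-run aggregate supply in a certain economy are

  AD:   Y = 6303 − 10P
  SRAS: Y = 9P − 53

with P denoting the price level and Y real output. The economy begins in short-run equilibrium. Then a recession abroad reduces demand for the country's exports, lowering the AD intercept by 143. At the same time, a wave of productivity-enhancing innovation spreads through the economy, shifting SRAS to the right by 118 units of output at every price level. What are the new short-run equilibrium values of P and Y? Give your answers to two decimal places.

P = 320.79, Y = 2952.11

After both shocks: AD is Y = 6160 − 10P and SRAS is Y = 65 + 9P.
Setting them equal: 6095 = 19P, so P = 320.79.
Substituting into AD, Y = 2952.11.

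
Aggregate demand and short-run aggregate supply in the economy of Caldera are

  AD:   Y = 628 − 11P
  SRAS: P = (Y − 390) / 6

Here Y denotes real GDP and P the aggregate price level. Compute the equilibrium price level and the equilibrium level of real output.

P = 14, Y = 474

Rearrange SRAS to Y = 390 + 6P.
Set AD = SRAS: 628 − 11P = 390 + 6P, so 238 = 17P and P = 14.
Then Y = 628 − 11·14 = 474.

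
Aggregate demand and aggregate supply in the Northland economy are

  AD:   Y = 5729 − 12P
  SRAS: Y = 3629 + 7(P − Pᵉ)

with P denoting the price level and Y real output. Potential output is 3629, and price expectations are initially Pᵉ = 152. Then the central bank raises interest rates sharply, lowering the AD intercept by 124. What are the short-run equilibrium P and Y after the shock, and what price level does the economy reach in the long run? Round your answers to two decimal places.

AD shifts left: new AD is Y = 5605 − 12P. With Pᵉ = 152, SRAS is Y = 2565 + 7P.
Short run: 5605 − 12P = 2565 + 7P gives 3040 = 19P, so P = 160.00 and Y = 5605 − 12P = 3685.00.
Y = 3685.00 is above potential 3629; expectations adjust and SRAS shifts left until Y = 3629.
Long run: on the new AD curve, 3629 = 5605 − 12P gives P = 164.67.

Short run: P = 160.00, Y = 3685.00. Long run: P = 164.67.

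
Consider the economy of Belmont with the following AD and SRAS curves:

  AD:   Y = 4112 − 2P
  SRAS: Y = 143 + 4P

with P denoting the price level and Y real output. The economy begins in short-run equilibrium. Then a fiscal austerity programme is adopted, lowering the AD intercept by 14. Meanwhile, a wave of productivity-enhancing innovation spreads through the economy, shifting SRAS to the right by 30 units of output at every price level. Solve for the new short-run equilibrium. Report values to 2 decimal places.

P = 654.17, Y = 2789.67

After both shocks: AD is Y = 4098 − 2P and SRAS is Y = 173 + 4P.
Setting them equal: 3925 = 6P, so P = 654.17.
Substituting into AD, Y = 2789.67.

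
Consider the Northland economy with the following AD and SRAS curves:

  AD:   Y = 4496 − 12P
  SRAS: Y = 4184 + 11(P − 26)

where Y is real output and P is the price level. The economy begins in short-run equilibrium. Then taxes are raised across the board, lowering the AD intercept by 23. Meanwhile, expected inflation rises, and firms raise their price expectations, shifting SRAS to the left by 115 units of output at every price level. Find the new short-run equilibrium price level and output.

P = 30, Y = 4113

After both shocks: AD is Y = 4473 − 12P and SRAS is Y = 3783 + 11P.
Setting them equal: 690 = 23P, so P = 30.
Y = 4473 − 12·30 = 4113.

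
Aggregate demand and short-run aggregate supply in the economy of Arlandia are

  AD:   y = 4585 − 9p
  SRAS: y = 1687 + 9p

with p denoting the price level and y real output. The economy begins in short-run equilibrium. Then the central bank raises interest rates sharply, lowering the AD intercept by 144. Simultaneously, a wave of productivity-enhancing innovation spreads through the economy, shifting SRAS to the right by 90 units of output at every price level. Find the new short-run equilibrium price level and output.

p = 148, y = 3109

After both shocks: AD is y = 4441 − 9p and SRAS is y = 1777 + 9p.
Setting them equal: 2664 = 18p, so p = 148.
y = 4441 − 9·148 = 3109.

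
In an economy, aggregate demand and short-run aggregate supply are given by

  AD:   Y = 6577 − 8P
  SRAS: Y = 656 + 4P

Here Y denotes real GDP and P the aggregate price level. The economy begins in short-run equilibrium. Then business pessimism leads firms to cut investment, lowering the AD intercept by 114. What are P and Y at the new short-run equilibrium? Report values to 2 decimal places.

This is a negative demand shock: AD shifts left.
New AD: Y = 6463 − 8P.
Set AD = SRAS: 6463 − 8P = 656 + 4P, so 5807 = 12P and P = 483.92.
Substituting into AD, Y = 2591.67.

P = 483.92, Y = 2591.67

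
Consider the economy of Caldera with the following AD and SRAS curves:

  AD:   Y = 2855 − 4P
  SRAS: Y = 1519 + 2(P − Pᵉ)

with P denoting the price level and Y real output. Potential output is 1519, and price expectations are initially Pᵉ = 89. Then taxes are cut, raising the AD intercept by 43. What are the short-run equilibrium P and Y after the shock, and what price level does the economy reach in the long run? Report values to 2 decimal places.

Short run: P = 259.50, Y = 1860.00. Long run: P = 344.75.

AD shifts right: new AD is Y = 2898 − 4P. With Pᵉ = 89, SRAS is Y = 1341 + 2P.
Short run: 2898 − 4P = 1341 + 2P gives 1557 = 6P, so P = 259.50 and Y = 2898 − 4P = 1860.00.
Y = 1860.00 is above potential 1519; expectations adjust and SRAS shifts left until Y = 1519.
Long run: on the new AD curve, 1519 = 2898 − 4P gives P = 344.75.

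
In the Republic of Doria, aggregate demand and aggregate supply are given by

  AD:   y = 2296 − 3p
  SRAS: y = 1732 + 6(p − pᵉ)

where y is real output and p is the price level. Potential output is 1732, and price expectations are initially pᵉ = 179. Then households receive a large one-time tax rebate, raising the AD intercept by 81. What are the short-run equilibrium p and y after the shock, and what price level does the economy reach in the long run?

Short run: p = 191, y = 1804. Long run: p = 215.

AD shifts right: new AD is y = 2377 − 3p. With pᵉ = 179, SRAS is y = 658 + 6p.
Short run: 2377 − 3p = 658 + 6p gives 1719 = 9p, so p = 191 and y = 2377 − 3·191 = 1804.
y = 1804 is above potential 1732; expectations adjust and SRAS shifts left until y = 1732.
Long run: on the new AD curve, 1732 = 2377 − 3p gives p = 215.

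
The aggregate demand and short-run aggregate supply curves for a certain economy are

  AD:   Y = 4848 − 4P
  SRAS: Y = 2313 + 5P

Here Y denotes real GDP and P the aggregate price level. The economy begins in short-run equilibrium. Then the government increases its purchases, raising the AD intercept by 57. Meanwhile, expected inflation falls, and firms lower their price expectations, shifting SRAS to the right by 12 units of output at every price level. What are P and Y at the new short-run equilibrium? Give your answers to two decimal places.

After both shocks: AD is Y = 4905 − 4P and SRAS is Y = 2325 + 5P.
Setting them equal: 2580 = 9P, so P = 286.67.
Substituting into AD, Y = 3758.33.

P = 286.67, Y = 3758.33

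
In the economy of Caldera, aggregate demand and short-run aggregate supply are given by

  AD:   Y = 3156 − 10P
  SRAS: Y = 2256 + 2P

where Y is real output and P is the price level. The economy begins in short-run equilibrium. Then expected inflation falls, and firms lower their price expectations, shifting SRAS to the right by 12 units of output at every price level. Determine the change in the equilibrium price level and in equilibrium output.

This is a positive supply shock: SRAS shifts right.
New SRAS: Y = 2268 + 2P.
Set AD = SRAS: 3156 − 10P = 2268 + 2P, so 888 = 12P and P = 74.
Y = 3156 − 10·74 = 2416.
Initially P = 75, Y = 2406, so ΔP = -1 and ΔY = +10.

ΔP = -1, ΔY = +10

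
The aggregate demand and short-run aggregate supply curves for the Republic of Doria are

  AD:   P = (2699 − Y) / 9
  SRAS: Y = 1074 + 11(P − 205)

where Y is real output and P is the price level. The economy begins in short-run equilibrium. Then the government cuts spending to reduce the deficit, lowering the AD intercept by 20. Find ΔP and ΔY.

This is a negative demand shock: AD shifts left.
New AD: Y = 2679 − 9P.
SRAS can be written Y = 11P − 1181.
Set AD = SRAS: 2679 − 9P = 11P − 1181, so 3860 = 20P and P = 193.
Y = 2679 − 9·193 = 942.
Initially P = 194, Y = 953, so ΔP = -1 and ΔY = -11.

ΔP = -1, ΔY = -11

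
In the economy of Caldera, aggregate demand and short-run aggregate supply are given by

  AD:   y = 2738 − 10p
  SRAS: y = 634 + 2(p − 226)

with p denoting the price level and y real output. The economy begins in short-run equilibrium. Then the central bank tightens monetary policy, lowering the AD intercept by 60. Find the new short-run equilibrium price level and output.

p = 208, y = 598

This is a negative demand shock: AD shifts left.
New AD: y = 2678 − 10p.
SRAS can be written y = 182 + 2p.
Set AD = SRAS: 2678 − 10p = 182 + 2p, so 2496 = 12p and p = 208.
y = 2678 − 10·208 = 598.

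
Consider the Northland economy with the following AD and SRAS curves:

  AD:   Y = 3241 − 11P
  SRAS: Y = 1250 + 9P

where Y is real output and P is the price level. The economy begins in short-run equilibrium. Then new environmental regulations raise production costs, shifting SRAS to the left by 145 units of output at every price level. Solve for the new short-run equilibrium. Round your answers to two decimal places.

This is a negative supply shock: SRAS shifts left.
New SRAS: Y = 1105 + 9P.
Set AD = SRAS: 3241 − 11P = 1105 + 9P, so 2136 = 20P and P = 106.80.
Substituting into AD, Y = 2066.20.

P = 106.80, Y = 2066.20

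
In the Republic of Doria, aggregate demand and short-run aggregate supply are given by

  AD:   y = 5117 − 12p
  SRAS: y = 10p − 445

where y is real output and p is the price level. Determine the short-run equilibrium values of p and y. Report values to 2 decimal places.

p = 252.82, y = 2083.18

Set AD = SRAS: 5117 − 12p = 10p − 445, so 5562 = 22p and p = 252.82.
Substituting into AD, y = 5117 − 12p = 2083.18.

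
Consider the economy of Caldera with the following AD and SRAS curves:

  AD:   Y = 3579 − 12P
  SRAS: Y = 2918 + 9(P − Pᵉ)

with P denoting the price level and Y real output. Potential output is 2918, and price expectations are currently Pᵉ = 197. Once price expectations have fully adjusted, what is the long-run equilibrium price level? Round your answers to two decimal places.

Short run: with Pᵉ = 197, SRAS is Y = 1145 + 9P. Setting AD = SRAS gives 2434 = 21P, so P = 115.90 and Y = 3579 − 12P = 2188.14.
Output 2188.14 is below potential 2918, so over time expected prices fall and SRAS shifts right until Y returns to 2918.
Long run: Y = 2918 on the AD curve gives 2918 = 3579 − 12P, so P = 55.08.

Long-run P = 55.08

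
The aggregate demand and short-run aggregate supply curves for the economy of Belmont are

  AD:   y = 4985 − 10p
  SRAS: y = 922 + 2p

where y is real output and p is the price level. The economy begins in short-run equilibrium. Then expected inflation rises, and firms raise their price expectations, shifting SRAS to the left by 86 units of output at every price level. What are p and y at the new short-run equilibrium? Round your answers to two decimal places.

p = 345.75, y = 1527.50

This is a negative supply shock: SRAS shifts left.
New SRAS: y = 836 + 2p.
Set AD = SRAS: 4985 − 10p = 836 + 2p, so 4149 = 12p and p = 345.75.
Substituting into AD, y = 1527.50.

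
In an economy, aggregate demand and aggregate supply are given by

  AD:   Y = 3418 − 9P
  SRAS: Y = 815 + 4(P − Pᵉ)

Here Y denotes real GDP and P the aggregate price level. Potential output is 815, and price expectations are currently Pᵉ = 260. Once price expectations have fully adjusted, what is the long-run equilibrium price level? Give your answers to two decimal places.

Short run: with Pᵉ = 260, SRAS is Y = 4P − 225. Setting AD = SRAS gives 3643 = 13P, so P = 280.23 and Y = 3418 − 9P = 895.92.
Output 895.92 is above potential 815, so over time expected prices rise and SRAS shifts left until Y returns to 815.
Long run: Y = 815 on the AD curve gives 815 = 3418 − 9P, so P = 289.22.

Long-run P = 289.22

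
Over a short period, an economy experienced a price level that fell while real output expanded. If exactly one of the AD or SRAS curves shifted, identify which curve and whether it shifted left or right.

P fell and Y rose. An AD shift moves P and Y in the same direction; an SRAS shift moves them in opposite directions.
Here P and Y moved in opposite directions, so the SRAS curve shifted.
Since Y rose, SRAS shifted right.

SRAS shifted right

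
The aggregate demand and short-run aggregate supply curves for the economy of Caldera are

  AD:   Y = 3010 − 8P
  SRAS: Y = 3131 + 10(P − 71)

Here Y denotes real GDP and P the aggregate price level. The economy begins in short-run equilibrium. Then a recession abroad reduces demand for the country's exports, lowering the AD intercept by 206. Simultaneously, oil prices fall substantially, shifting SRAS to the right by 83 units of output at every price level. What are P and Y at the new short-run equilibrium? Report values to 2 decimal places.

After both shocks: AD is Y = 2804 − 8P and SRAS is Y = 2504 + 10P.
Setting them equal: 300 = 18P, so P = 16.67.
Substituting into AD, Y = 2670.67.

P = 16.67, Y = 2670.67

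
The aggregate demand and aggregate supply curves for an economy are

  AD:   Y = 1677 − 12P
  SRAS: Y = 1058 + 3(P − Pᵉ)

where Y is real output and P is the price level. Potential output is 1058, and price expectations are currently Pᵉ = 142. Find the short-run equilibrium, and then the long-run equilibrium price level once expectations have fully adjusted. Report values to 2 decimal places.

Short run: P = 69.67, Y = 841.00. Long run: P = 51.58.

Short run: with Pᵉ = 142, SRAS is Y = 632 + 3P. Setting AD = SRAS gives 1045 = 15P, so P = 69.67 and Y = 1677 − 12P = 841.00.
Output 841.00 is below potential 1058, so over time expected prices fall and SRAS shifts right until Y returns to 1058.
Long run: Y = 1058 on the AD curve gives 1058 = 1677 − 12P, so P = 51.58.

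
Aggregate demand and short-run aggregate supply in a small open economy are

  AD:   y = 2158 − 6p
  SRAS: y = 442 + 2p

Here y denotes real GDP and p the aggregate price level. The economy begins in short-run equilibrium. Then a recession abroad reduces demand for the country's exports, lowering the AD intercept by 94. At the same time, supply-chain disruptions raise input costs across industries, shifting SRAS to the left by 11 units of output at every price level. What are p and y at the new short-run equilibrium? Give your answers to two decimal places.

After both shocks: AD is y = 2064 − 6p and SRAS is y = 431 + 2p.
Setting them equal: 1633 = 8p, so p = 204.13.
Substituting into AD, y = 839.25.

p = 204.13, y = 839.25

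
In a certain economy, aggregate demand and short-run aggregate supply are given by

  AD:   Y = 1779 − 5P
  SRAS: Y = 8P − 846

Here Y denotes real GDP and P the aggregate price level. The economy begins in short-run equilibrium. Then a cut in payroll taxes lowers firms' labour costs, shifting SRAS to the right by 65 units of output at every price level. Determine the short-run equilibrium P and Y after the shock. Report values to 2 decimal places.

P = 196.92, Y = 794.38

This is a positive supply shock: SRAS shifts right.
New SRAS: Y = 8P − 781.
Set AD = SRAS: 1779 − 5P = 8P − 781, so 2560 = 13P and P = 196.92.
Substituting into AD, Y = 794.38.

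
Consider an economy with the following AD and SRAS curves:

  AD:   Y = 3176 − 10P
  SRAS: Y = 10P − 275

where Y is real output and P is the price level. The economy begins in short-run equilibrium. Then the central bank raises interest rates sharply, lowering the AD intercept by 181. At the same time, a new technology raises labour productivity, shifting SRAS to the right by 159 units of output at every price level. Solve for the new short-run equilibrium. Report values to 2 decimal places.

After both shocks: AD is Y = 2995 − 10P and SRAS is Y = 10P − 116.
Setting them equal: 3111 = 20P, so P = 155.55.
Substituting into AD, Y = 1439.50.

P = 155.55, Y = 1439.50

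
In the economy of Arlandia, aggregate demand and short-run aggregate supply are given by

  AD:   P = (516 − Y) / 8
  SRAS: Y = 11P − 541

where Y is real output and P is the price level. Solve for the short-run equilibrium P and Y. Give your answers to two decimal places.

P = 55.63, Y = 70.95

Rearrange AD to Y = 516 − 8P.
Set AD = SRAS: 516 − 8P = 11P − 541, so 1057 = 19P and P = 55.63.
Substituting into AD, Y = 516 − 8P = 70.95.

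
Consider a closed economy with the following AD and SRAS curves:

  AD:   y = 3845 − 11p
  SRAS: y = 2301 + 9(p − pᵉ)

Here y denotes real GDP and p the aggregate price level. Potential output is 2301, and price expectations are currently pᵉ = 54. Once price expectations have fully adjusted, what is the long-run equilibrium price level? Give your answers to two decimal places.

Long-run p = 140.36

Short run: with pᵉ = 54, SRAS is y = 1815 + 9p. Setting AD = SRAS gives 2030 = 20p, so p = 101.50 and y = 3845 − 11p = 2728.50.
Output 2728.50 is above potential 2301, so over time expected prices rise and SRAS shifts left until y returns to 2301.
Long run: y = 2301 on the AD curve gives 2301 = 3845 − 11p, so p = 140.36.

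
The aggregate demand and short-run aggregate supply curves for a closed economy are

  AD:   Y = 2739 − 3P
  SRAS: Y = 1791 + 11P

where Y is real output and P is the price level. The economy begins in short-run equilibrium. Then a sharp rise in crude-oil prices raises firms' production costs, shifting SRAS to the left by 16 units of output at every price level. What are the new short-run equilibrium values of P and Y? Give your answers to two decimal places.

P = 68.86, Y = 2532.43

This is a negative supply shock: SRAS shifts left.
New SRAS: Y = 1775 + 11P.
Set AD = SRAS: 2739 − 3P = 1775 + 11P, so 964 = 14P and P = 68.86.
Substituting into AD, Y = 2532.43.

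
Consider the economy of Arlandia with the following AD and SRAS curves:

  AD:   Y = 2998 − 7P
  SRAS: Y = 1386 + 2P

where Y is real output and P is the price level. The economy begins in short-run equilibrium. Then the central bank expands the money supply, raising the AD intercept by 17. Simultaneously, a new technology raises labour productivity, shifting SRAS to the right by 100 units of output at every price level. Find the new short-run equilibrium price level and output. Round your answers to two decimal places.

After both shocks: AD is Y = 3015 − 7P and SRAS is Y = 1486 + 2P.
Setting them equal: 1529 = 9P, so P = 169.89.
Substituting into AD, Y = 1825.78.

P = 169.89, Y = 1825.78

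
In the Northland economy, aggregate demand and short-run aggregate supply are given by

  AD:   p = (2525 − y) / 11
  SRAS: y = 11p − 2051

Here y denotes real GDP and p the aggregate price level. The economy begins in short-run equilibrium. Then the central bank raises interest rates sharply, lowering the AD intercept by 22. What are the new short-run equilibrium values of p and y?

This is a negative demand shock: AD shifts left.
New AD: y = 2503 − 11p.
Set AD = SRAS: 2503 − 11p = 11p − 2051, so 4554 = 22p and p = 207.
y = 2503 − 11·207 = 226.

p = 207, y = 226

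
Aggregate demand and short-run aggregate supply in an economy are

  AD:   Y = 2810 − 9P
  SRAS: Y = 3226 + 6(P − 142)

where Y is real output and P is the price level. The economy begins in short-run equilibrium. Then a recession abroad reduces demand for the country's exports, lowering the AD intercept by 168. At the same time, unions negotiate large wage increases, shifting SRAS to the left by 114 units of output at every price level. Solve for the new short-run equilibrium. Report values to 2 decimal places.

After both shocks: AD is Y = 2642 − 9P and SRAS is Y = 2260 + 6P.
Setting them equal: 382 = 15P, so P = 25.47.
Substituting into AD, Y = 2412.80.

P = 25.47, Y = 2412.80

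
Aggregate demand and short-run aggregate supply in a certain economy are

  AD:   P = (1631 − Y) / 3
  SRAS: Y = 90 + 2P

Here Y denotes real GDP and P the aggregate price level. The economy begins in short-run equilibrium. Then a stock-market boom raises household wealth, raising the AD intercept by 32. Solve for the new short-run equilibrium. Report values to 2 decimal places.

This is a positive demand shock: AD shifts right.
New AD: Y = 1663 − 3P.
Set AD = SRAS: 1663 − 3P = 90 + 2P, so 1573 = 5P and P = 314.60.
Substituting into AD, Y = 719.20.

P = 314.60, Y = 719.20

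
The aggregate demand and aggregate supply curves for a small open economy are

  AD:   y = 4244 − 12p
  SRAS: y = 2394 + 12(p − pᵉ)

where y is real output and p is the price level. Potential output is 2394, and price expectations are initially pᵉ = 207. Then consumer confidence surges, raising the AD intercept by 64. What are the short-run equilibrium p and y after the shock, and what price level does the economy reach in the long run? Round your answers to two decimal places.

AD shifts right: new AD is y = 4308 − 12p. With pᵉ = 207, SRAS is y = 12p − 90.
Short run: 4308 − 12p = 12p − 90 gives 4398 = 24p, so p = 183.25 and y = 4308 − 12p = 2109.00.
y = 2109.00 is below potential 2394; expectations adjust and SRAS shifts right until y = 2394.
Long run: on the new AD curve, 2394 = 4308 − 12p gives p = 159.50.

Short run: p = 183.25, y = 2109.00. Long run: p = 159.50.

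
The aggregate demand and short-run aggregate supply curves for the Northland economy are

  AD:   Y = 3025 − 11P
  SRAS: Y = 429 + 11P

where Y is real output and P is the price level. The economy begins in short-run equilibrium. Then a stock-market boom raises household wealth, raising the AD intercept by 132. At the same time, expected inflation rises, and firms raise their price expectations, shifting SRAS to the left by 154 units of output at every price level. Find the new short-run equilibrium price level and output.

After both shocks: AD is Y = 3157 − 11P and SRAS is Y = 275 + 11P.
Setting them equal: 2882 = 22P, so P = 131.
Y = 3157 − 11·131 = 1716.

P = 131, Y = 1716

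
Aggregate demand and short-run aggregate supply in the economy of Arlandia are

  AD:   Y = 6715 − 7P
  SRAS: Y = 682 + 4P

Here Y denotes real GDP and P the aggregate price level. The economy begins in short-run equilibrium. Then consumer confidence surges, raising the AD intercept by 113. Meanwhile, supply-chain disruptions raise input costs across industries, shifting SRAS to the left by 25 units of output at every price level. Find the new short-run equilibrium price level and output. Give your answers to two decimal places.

P = 561.00, Y = 2901.00

After both shocks: AD is Y = 6828 − 7P and SRAS is Y = 657 + 4P.
Setting them equal: 6171 = 11P, so P = 561.00.
Substituting into AD, Y = 2901.00.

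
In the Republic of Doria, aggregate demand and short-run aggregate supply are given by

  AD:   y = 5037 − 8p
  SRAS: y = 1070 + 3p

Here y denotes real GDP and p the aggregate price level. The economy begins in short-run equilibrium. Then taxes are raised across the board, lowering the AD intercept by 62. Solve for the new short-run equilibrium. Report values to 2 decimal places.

p = 355.00, y = 2135.00

This is a negative demand shock: AD shifts left.
New AD: y = 4975 − 8p.
Set AD = SRAS: 4975 − 8p = 1070 + 3p, so 3905 = 11p and p = 355.00.
Substituting into AD, y = 2135.00.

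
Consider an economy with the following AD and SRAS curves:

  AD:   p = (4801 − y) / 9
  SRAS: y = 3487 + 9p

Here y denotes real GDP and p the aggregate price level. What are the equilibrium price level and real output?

Rearrange AD to y = 4801 − 9p.
Set AD = SRAS: 4801 − 9p = 3487 + 9p, so 1314 = 18p and p = 73.
Then y = 4801 − 9·73 = 4144.

p = 73, y = 4144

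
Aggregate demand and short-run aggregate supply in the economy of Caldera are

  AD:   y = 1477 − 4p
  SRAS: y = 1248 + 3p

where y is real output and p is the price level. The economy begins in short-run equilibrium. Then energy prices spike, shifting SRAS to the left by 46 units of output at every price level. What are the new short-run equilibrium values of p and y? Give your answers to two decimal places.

This is a negative supply shock: SRAS shifts left.
New SRAS: y = 1202 + 3p.
Set AD = SRAS: 1477 − 4p = 1202 + 3p, so 275 = 7p and p = 39.29.
Substituting into AD, y = 1319.86.

p = 39.29, y = 1319.86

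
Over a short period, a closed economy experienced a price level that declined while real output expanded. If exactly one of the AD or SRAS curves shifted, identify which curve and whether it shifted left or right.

P fell and Y rose. An AD shift moves P and Y in the same direction; an SRAS shift moves them in opposite directions.
Here P and Y moved in opposite directions, so the SRAS curve shifted.
Since Y rose, SRAS shifted right.

SRAS shifted right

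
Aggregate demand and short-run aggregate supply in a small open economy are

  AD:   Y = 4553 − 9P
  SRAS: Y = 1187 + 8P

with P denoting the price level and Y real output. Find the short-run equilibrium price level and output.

Set AD = SRAS: 4553 − 9P = 1187 + 8P, so 3366 = 17P and P = 198.
Then Y = 4553 − 9·198 = 2771.

P = 198, Y = 2771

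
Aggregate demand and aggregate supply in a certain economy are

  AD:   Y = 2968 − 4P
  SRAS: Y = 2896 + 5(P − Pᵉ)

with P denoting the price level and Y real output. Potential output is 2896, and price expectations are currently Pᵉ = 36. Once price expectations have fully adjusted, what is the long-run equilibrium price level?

Short run: with Pᵉ = 36, SRAS is Y = 2716 + 5P. Setting AD = SRAS gives 252 = 9P, so P = 28 and Y = 2968 − 4·28 = 2856.
Output 2856 is below potential 2896, so over time expected prices fall and SRAS shifts right until Y returns to 2896.
Long run: Y = 2896 on the AD curve gives 2896 = 2968 − 4P, so P = 18.

Long-run P = 18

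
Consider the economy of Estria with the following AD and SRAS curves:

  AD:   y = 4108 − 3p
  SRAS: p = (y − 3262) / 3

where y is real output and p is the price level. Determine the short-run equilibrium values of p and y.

p = 141, y = 3685

Rearrange SRAS to y = 3262 + 3p.
Set AD = SRAS: 4108 − 3p = 3262 + 3p, so 846 = 6p and p = 141.
Then y = 4108 − 3·141 = 3685.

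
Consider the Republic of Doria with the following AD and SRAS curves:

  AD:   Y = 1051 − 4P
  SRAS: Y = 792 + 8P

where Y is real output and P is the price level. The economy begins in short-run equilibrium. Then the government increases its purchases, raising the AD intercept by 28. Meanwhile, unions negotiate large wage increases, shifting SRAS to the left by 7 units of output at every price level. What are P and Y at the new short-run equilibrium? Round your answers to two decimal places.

P = 24.50, Y = 981.00

After both shocks: AD is Y = 1079 − 4P and SRAS is Y = 785 + 8P.
Setting them equal: 294 = 12P, so P = 24.50.
Substituting into AD, Y = 981.00.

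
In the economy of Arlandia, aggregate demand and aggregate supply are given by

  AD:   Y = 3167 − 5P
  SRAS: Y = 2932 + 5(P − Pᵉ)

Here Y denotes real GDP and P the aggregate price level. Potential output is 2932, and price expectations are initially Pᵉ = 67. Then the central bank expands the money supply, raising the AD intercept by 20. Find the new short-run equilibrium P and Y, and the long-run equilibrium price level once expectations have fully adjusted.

AD shifts right: new AD is Y = 3187 − 5P. With Pᵉ = 67, SRAS is Y = 2597 + 5P.
Short run: 3187 − 5P = 2597 + 5P gives 590 = 10P, so P = 59 and Y = 3187 − 5·59 = 2892.
Y = 2892 is below potential 2932; expectations adjust and SRAS shifts right until Y = 2932.
Long run: on the new AD curve, 2932 = 3187 − 5P gives P = 51.

Short run: P = 59, Y = 2892. Long run: P = 51.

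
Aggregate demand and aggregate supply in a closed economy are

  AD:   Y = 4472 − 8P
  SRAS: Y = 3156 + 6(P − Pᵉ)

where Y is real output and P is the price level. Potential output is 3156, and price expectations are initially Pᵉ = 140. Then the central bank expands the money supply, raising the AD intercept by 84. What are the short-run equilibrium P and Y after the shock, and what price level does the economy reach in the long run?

AD shifts right: new AD is Y = 4556 − 8P. With Pᵉ = 140, SRAS is Y = 2316 + 6P.
Short run: 4556 − 8P = 2316 + 6P gives 2240 = 14P, so P = 160 and Y = 4556 − 8·160 = 3276.
Y = 3276 is above potential 3156; expectations adjust and SRAS shifts left until Y = 3156.
Long run: on the new AD curve, 3156 = 4556 − 8P gives P = 175.

Short run: P = 160, Y = 3276. Long run: P = 175.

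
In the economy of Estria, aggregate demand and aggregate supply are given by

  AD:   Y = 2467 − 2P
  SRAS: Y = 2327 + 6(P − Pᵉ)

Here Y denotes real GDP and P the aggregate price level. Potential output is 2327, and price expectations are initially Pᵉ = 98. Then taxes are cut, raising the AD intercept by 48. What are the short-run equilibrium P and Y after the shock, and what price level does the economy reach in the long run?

AD shifts right: new AD is Y = 2515 − 2P. With Pᵉ = 98, SRAS is Y = 1739 + 6P.
Short run: 2515 − 2P = 1739 + 6P gives 776 = 8P, so P = 97 and Y = 2515 − 2·97 = 2321.
Y = 2321 is below potential 2327; expectations adjust and SRAS shifts right until Y = 2327.
Long run: on the new AD curve, 2327 = 2515 − 2P gives P = 94.

Short run: P = 97, Y = 2321. Long run: P = 94.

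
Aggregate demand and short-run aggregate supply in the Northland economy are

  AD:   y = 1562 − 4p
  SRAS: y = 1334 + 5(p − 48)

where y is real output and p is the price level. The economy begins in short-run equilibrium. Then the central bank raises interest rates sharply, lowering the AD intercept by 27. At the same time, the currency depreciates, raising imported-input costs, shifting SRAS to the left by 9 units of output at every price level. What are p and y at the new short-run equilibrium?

After both shocks: AD is y = 1535 − 4p and SRAS is y = 1085 + 5p.
Setting them equal: 450 = 9p, so p = 50.
y = 1535 − 4·50 = 1335.

p = 50, y = 1335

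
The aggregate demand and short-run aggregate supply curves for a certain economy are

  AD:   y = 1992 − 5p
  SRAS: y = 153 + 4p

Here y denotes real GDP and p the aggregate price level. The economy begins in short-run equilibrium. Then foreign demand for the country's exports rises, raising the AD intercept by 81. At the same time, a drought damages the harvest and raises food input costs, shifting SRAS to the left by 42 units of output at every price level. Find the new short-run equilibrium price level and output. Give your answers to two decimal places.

After both shocks: AD is y = 2073 − 5p and SRAS is y = 111 + 4p.
Setting them equal: 1962 = 9p, so p = 218.00.
Substituting into AD, y = 983.00.

p = 218.00, y = 983.00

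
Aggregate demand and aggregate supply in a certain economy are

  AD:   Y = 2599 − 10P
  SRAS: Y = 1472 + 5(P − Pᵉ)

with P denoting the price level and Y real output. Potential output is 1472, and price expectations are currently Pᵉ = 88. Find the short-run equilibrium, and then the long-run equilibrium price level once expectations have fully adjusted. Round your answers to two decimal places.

Short run: P = 104.47, Y = 1554.33. Long run: P = 112.70.

Short run: with Pᵉ = 88, SRAS is Y = 1032 + 5P. Setting AD = SRAS gives 1567 = 15P, so P = 104.47 and Y = 2599 − 10P = 1554.33.
Output 1554.33 is above potential 1472, so over time expected prices rise and SRAS shifts left until Y returns to 1472.
Long run: Y = 1472 on the AD curve gives 1472 = 2599 − 10P, so P = 112.70.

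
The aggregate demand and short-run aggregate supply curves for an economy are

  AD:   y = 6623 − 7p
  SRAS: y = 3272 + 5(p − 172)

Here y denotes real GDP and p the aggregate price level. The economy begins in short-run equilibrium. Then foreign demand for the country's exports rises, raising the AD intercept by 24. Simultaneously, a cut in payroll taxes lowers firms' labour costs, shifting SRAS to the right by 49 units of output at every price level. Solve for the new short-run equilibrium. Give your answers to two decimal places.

After both shocks: AD is y = 6647 − 7p and SRAS is y = 2461 + 5p.
Setting them equal: 4186 = 12p, so p = 348.83.
Substituting into AD, y = 4205.17.

p = 348.83, y = 4205.17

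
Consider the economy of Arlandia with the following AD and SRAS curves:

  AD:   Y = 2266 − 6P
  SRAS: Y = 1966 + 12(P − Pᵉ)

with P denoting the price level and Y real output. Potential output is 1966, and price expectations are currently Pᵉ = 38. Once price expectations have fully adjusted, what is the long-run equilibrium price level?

Long-run P = 50

Short run: with Pᵉ = 38, SRAS is Y = 1510 + 12P. Setting AD = SRAS gives 756 = 18P, so P = 42 and Y = 2266 − 6·42 = 2014.
Output 2014 is above potential 1966, so over time expected prices rise and SRAS shifts left until Y returns to 1966.
Long run: Y = 1966 on the AD curve gives 1966 = 2266 − 6P, so P = 50.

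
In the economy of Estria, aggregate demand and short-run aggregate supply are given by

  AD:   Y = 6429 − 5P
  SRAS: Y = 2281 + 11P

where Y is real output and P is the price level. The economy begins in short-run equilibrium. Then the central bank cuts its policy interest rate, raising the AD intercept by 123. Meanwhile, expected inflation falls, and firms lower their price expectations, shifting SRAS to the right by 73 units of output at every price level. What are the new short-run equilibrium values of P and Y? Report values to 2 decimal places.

P = 262.38, Y = 5240.13

After both shocks: AD is Y = 6552 − 5P and SRAS is Y = 2354 + 11P.
Setting them equal: 4198 = 16P, so P = 262.38.
Substituting into AD, Y = 5240.13.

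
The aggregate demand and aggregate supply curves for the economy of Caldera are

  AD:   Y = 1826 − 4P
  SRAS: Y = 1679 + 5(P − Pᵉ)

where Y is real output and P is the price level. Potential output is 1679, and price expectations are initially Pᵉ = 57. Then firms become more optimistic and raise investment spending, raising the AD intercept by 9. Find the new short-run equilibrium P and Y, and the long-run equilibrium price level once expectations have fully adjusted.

AD shifts right: new AD is Y = 1835 − 4P. With Pᵉ = 57, SRAS is Y = 1394 + 5P.
Short run: 1835 − 4P = 1394 + 5P gives 441 = 9P, so P = 49 and Y = 1835 − 4·49 = 1639.
Y = 1639 is below potential 1679; expectations adjust and SRAS shifts right until Y = 1679.
Long run: on the new AD curve, 1679 = 1835 − 4P gives P = 39.

Short run: P = 49, Y = 1639. Long run: P = 39.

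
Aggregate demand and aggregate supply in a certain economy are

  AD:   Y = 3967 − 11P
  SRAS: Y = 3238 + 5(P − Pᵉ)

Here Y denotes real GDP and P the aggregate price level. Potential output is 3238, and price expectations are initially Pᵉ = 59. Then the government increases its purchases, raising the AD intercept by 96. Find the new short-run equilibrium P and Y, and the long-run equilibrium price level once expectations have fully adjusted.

AD shifts right: new AD is Y = 4063 − 11P. With Pᵉ = 59, SRAS is Y = 2943 + 5P.
Short run: 4063 − 11P = 2943 + 5P gives 1120 = 16P, so P = 70 and Y = 4063 − 11·70 = 3293.
Y = 3293 is above potential 3238; expectations adjust and SRAS shifts left until Y = 3238.
Long run: on the new AD curve, 3238 = 4063 − 11P gives P = 75.

Short run: P = 70, Y = 3293. Long run: P = 75.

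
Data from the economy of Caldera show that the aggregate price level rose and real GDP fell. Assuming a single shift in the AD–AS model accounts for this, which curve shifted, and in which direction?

SRAS shifted left

P rose and Y fell. An AD shift moves P and Y in the same direction; an SRAS shift moves them in opposite directions.
Here P and Y moved in opposite directions, so the SRAS curve shifted.
Since Y fell, SRAS shifted left.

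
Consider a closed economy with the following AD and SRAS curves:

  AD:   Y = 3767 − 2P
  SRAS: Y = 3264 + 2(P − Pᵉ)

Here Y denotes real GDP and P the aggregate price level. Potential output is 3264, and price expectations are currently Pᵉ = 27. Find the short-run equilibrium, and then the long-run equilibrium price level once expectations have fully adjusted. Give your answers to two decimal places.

Short run: P = 139.25, Y = 3488.50. Long run: P = 251.50.

Short run: with Pᵉ = 27, SRAS is Y = 3210 + 2P. Setting AD = SRAS gives 557 = 4P, so P = 139.25 and Y = 3767 − 2P = 3488.50.
Output 3488.50 is above potential 3264, so over time expected prices rise and SRAS shifts left until Y returns to 3264.
Long run: Y = 3264 on the AD curve gives 3264 = 3767 − 2P, so P = 251.50.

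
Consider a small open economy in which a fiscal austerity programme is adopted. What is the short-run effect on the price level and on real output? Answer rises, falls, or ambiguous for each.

This is a negative demand shock: AD shifts left.
Moving along the upward-sloping SRAS curve, P falls and Y falls.

Price level: falls; output: falls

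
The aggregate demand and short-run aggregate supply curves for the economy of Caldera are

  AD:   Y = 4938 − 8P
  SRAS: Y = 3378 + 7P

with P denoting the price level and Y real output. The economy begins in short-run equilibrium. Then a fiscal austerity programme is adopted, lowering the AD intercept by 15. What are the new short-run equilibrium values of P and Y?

This is a negative demand shock: AD shifts left.
New AD: Y = 4923 − 8P.
Set AD = SRAS: 4923 − 8P = 3378 + 7P, so 1545 = 15P and P = 103.
Y = 4923 − 8·103 = 4099.

P = 103, Y = 4099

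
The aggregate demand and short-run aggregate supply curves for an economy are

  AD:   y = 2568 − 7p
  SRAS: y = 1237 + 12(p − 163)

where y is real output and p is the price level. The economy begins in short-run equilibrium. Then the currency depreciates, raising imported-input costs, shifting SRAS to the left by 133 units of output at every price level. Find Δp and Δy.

This is a negative supply shock: SRAS shifts left.
New SRAS: y = 12p − 852.
Set AD = SRAS: 2568 − 7p = 12p − 852, so 3420 = 19p and p = 180.
y = 2568 − 7·180 = 1308.
Initially p = 173, y = 1357, so Δp = +7 and Δy = -49.

Δp = +7, Δy = -49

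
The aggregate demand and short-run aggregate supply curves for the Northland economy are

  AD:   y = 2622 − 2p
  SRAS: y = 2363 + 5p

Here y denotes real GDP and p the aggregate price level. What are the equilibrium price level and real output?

Set AD = SRAS: 2622 − 2p = 2363 + 5p, so 259 = 7p and p = 37.
Then y = 2622 − 2·37 = 2548.

p = 37, y = 2548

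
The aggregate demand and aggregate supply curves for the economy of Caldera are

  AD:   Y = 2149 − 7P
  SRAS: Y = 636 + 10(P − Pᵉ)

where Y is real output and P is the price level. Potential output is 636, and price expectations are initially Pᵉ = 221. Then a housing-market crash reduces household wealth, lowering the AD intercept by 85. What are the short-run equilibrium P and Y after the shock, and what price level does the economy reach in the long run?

AD shifts left: new AD is Y = 2064 − 7P. With Pᵉ = 221, SRAS is Y = 10P − 1574.
Short run: 2064 − 7P = 10P − 1574 gives 3638 = 17P, so P = 214 and Y = 2064 − 7·214 = 566.
Y = 566 is below potential 636; expectations adjust and SRAS shifts right until Y = 636.
Long run: on the new AD curve, 636 = 2064 − 7P gives P = 204.

Short run: P = 214, Y = 566. Long run: P = 204.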